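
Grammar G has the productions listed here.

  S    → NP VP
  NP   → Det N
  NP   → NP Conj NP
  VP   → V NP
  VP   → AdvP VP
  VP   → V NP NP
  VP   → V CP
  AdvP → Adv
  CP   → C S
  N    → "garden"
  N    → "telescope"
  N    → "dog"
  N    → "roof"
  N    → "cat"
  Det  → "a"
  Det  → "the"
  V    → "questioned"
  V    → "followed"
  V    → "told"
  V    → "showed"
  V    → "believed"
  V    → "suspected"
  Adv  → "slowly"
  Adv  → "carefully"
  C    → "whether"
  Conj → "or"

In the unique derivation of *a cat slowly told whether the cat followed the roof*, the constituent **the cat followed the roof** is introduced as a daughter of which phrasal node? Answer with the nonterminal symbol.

[S [NP [Det a] [N cat]] [VP [AdvP [Adv slowly]] [VP [V told] [CP [C whether] [S [NP [Det the] [N cat]] [VP [V followed] [NP [Det the] [N roof]]]]]]]]
The span 'the cat followed the roof' is the S node built by S → NP VP.
Its mother is the CP built by CP → C S.

CP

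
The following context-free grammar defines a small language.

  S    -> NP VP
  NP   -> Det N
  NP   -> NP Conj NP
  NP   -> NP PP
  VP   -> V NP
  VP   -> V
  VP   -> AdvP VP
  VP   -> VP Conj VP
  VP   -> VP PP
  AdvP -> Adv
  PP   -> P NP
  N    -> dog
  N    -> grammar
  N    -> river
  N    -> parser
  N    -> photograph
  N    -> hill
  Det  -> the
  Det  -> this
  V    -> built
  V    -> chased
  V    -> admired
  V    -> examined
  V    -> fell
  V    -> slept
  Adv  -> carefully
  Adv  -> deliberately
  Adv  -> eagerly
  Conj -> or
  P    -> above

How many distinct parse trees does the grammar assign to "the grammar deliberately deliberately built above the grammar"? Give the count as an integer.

3

Two of the 3 distinct bracketings:
[S [NP [Det the] [N grammar]] [VP [AdvP [Adv deliberately]] [VP [AdvP [Adv deliberately]] [VP [VP [V built]] [PP [P above] [NP [Det the] [N grammar]]]]]]]
[S [NP [Det the] [N grammar]] [VP [AdvP [Adv deliberately]] [VP [VP [AdvP [Adv deliberately]] [VP [V built]]] [PP [P above] [NP [Det the] [N grammar]]]]]]
The trees differ in how a recursive rule is bracketed over the same span.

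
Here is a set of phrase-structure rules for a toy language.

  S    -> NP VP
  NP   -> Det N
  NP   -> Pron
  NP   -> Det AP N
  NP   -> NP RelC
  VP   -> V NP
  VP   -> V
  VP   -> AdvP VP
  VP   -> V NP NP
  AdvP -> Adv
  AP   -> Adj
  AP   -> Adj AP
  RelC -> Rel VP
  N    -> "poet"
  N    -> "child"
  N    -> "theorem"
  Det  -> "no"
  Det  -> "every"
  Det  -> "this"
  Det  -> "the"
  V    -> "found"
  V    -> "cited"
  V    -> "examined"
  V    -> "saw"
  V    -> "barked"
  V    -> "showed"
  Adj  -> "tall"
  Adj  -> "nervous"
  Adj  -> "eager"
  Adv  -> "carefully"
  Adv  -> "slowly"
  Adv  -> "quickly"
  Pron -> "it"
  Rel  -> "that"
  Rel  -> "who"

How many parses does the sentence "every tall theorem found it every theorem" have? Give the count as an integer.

1

[S [NP [Det every] [AP [Adj tall]] [N theorem]] [VP [V found] [NP [Pron it]] [NP [Det every] [N theorem]]]]
No rule offers an alternative attachment or grouping for any span, so this is the only derivation.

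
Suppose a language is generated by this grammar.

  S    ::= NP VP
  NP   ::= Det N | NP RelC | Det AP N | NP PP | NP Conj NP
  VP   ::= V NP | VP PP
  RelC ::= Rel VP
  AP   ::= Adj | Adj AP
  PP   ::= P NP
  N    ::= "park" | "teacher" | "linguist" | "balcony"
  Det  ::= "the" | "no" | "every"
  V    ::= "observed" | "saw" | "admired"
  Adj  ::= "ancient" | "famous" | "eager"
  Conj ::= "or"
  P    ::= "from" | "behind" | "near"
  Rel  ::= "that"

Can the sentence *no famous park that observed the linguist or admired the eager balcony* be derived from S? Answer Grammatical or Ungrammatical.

Ungrammatical

A Conj word can never sit immediately before a V word in any string this grammar generates, so the substring 'or admired' rules out a derivation.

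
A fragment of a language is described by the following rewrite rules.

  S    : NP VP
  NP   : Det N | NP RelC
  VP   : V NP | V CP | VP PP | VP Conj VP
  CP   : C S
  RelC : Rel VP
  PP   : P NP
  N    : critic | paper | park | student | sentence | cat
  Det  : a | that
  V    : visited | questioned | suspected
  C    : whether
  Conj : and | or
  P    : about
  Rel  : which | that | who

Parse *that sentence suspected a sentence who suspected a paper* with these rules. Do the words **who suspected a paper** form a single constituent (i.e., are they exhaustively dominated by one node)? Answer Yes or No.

Yes

[S [NP [Det that] [N sentence]] [VP [V suspected] [NP [NP [Det a] [N sentence]] [RelC [Rel who] [VP [V suspected] [NP [Det a] [N paper]]]]]]]
The words 'who suspected a paper' are exhaustively dominated by a single RelC node (built by RelC → Rel VP), so they form a constituent.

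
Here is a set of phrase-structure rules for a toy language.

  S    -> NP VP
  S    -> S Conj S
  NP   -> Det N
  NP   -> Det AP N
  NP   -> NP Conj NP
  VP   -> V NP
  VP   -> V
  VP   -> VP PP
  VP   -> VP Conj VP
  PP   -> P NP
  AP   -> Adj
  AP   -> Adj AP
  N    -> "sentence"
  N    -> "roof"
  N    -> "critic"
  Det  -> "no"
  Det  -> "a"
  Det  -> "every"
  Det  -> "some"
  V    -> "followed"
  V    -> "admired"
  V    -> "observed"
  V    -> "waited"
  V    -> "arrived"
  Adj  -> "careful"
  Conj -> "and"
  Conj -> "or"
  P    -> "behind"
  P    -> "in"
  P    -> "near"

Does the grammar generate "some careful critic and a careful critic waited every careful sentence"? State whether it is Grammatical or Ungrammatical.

S
  NP
    NP
      Det: some
      AP
        Adj: careful
      N: critic
    Conj: and
    NP
      Det: a
      AP
        Adj: careful
      N: critic
  VP
    V: waited
    NP
      Det: every
      AP
        Adj: careful
      N: sentence
The bracketing above is licensed at every node by one of the given productions, with S at the root.

Grammatical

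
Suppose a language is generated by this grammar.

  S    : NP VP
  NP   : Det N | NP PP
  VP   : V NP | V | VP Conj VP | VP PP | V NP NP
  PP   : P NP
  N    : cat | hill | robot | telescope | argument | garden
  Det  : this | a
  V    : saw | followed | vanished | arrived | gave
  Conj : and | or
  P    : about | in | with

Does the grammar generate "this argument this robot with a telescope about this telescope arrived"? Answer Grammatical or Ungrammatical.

For S → NP VP, the only prefix that parses as NP is 'this argument', but the remainder 'this robot with a telescope about this telescope arrived' is not a VP under these rules.

Ungrammatical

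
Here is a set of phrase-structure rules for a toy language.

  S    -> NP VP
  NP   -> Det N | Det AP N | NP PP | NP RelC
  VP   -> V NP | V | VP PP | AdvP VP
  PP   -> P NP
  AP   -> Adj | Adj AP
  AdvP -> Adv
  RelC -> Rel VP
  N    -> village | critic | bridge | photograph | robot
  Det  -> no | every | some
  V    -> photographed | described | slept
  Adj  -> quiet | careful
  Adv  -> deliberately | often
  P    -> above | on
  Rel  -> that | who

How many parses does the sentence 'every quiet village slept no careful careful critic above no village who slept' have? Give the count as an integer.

3

Two of the 3 distinct bracketings:
[S [NP [Det every] [AP [Adj quiet]] [N village]] [VP [V slept] [NP [NP [Det no] [AP [Adj careful] [AP [Adj careful]]] [N critic]] [PP [P above] [NP [NP [Det no] [N village]] [RelC [Rel who] [VP [V slept]]]]]]]]
[S [NP [Det every] [AP [Adj quiet]] [N village]] [VP [V slept] [NP [NP [NP [Det no] [AP [Adj careful] [AP [Adj careful]]] [N critic]] [PP [P above] [NP [Det no] [N village]]]] [RelC [Rel who] [VP [V slept]]]]]]
The trees differ in how a recursive rule is bracketed over the same span.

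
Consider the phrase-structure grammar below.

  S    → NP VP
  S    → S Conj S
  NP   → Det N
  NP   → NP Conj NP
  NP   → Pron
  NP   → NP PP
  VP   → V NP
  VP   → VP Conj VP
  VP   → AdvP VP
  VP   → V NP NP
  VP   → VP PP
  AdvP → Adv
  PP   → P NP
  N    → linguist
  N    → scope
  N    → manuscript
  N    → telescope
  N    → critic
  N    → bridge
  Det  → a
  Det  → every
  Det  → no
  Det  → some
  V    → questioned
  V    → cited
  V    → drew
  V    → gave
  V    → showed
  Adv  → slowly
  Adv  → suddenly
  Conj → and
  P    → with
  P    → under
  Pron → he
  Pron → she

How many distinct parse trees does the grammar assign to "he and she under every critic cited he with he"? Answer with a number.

4

Two of the 4 distinct bracketings:
[S [NP [NP [Pron he]] [Conj and] [NP [NP [Pron she]] [PP [P under] [NP [Det every] [N critic]]]]] [VP [V cited] [NP [NP [Pron he]] [PP [P with] [NP [Pron he]]]]]]
[S [NP [NP [Pron he]] [Conj and] [NP [NP [Pron she]] [PP [P under] [NP [Det every] [N critic]]]]] [VP [VP [V cited] [NP [Pron he]]] [PP [P with] [NP [Pron he]]]]]
The difference turns on whether VP → VP PP is used at the relevant span, versus an alternative expansion of VP.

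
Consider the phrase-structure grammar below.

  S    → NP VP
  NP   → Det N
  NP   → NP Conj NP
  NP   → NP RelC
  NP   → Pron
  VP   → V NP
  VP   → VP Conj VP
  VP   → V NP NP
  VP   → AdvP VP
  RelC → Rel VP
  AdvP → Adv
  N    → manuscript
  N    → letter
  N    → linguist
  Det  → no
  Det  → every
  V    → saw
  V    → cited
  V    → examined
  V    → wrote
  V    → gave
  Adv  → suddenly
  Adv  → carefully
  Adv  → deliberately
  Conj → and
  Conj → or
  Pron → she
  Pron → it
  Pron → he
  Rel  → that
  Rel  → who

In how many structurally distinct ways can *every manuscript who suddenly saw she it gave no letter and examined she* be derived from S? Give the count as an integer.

[S [NP [NP [Det every] [N manuscript]] [RelC [Rel who] [VP [AdvP [Adv suddenly]] [VP [V saw] [NP [Pron she]] [NP [Pron it]]]]]] [VP [VP [V gave] [NP [Det no] [N letter]]] [Conj and] [VP [V examined] [NP [Pron she]]]]]
No rule offers an alternative attachment or grouping for any span, so this is the only derivation.

1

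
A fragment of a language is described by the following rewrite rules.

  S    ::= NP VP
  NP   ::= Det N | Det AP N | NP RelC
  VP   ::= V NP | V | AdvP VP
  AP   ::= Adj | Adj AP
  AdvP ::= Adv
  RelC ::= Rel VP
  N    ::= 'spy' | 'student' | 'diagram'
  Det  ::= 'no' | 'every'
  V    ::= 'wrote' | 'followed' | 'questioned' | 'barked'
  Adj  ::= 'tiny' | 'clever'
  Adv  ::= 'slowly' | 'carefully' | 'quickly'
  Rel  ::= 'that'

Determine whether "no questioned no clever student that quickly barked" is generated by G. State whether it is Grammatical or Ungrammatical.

A Det word can never sit immediately before a V word in any string this grammar generates, so the substring 'no questioned' rules out a derivation.

Ungrammatical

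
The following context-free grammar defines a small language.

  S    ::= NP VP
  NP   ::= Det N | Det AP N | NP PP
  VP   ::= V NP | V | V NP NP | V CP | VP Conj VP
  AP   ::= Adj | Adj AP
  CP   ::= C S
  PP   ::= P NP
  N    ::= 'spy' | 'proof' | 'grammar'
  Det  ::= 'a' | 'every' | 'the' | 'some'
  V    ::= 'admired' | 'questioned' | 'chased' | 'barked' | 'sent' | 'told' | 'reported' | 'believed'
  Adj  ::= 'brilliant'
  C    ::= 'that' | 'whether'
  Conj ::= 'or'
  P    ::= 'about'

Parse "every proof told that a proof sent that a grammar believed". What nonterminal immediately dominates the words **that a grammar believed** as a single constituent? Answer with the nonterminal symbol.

CP

S
  NP
    Det: every
    N: proof
  VP
    V: told
    CP
      C: that
      S
        NP
          Det: a
          N: proof
        VP
          V: sent
          CP
            C: that
            S
              NP
                Det: a
                N: grammar
              VP
                V: believed
The span 'that a grammar believed' is the CP node built by CP → C S.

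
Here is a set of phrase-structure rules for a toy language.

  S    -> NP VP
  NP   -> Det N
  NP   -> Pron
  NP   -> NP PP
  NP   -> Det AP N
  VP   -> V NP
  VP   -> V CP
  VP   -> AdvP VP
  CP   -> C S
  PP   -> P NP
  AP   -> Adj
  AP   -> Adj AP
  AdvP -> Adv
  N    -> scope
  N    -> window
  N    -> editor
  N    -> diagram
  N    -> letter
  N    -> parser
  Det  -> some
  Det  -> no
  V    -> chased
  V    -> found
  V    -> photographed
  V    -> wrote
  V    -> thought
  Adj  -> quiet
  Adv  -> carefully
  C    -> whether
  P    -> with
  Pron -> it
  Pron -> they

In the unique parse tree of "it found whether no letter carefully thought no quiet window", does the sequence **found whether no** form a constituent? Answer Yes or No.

No

[S [NP [Pron it]] [VP [V found] [CP [C whether] [S [NP [Det no] [N letter]] [VP [AdvP [Adv carefully]] [VP [V thought] [NP [Det no] [AP [Adj quiet]] [N window]]]]]]]]
The smallest constituent containing 'found whether no' is the VP spanning 'found whether no letter carefully thought no quiet window'; no single node in the tree dominates exactly the given words.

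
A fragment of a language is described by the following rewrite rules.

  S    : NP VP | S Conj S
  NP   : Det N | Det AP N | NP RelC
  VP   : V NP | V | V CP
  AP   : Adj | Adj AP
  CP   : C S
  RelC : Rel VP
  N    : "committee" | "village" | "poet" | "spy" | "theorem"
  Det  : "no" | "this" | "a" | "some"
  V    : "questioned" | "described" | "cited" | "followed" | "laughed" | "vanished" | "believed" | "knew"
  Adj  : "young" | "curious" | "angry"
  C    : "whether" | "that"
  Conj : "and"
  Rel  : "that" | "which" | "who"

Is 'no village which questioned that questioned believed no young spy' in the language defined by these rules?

[S [NP [NP [NP [Det no] [N village]] [RelC [Rel which] [VP [V questioned]]]] [RelC [Rel that] [VP [V questioned]]]] [VP [V believed] [NP [Det no] [AP [Adj young]] [N spy]]]]
Every word is introduced by a lexical rule and the phrasal rules combine the resulting categories into a single S.

Grammatical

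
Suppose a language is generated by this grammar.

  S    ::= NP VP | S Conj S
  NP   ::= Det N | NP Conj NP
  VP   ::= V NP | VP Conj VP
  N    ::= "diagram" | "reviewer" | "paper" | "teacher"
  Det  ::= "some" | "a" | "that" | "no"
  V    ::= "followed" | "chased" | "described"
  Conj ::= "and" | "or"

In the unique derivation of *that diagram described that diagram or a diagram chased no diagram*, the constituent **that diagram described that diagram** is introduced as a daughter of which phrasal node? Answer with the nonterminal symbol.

S

[S [S [NP [Det that] [N diagram]] [VP [V described] [NP [Det that] [N diagram]]]] [Conj or] [S [NP [Det a] [N diagram]] [VP [V chased] [NP [Det no] [N diagram]]]]]
The span 'that diagram described that diagram' is the S node built by S → NP VP.
Its mother is the S built by S → S Conj S.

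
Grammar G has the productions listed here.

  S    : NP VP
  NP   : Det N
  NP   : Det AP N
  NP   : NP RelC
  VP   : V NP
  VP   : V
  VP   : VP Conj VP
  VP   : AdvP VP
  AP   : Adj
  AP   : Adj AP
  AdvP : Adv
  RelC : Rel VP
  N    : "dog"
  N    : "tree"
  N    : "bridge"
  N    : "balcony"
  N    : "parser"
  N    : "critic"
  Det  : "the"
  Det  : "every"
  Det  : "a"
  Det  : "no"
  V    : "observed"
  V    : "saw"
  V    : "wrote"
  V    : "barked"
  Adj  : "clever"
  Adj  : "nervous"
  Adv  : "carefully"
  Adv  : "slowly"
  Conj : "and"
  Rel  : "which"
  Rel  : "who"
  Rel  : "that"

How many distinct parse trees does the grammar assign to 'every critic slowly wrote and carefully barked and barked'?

Two of the 7 distinct bracketings:
[S [NP [Det every] [N critic]] [VP [VP [AdvP [Adv slowly]] [VP [V wrote]]] [Conj and] [VP [VP [AdvP [Adv carefully]] [VP [V barked]]] [Conj and] [VP [V barked]]]]]
[S [NP [Det every] [N critic]] [VP [VP [AdvP [Adv slowly]] [VP [V wrote]]] [Conj and] [VP [AdvP [Adv carefully]] [VP [VP [V barked]] [Conj and] [VP [V barked]]]]]]
The trees differ in how a recursive rule is bracketed over the same span.

7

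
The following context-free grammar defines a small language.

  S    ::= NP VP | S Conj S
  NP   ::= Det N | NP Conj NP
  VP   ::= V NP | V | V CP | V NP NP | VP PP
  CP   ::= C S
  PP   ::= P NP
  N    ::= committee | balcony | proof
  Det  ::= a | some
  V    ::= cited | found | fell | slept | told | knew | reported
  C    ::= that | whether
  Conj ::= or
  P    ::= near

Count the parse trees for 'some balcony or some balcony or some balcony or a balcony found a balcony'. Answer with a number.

5

Two of the 5 distinct bracketings:
[S [NP [NP [Det some] [N balcony]] [Conj or] [NP [NP [Det some] [N balcony]] [Conj or] [NP [NP [Det some] [N balcony]] [Conj or] [NP [Det a] [N balcony]]]]] [VP [V found] [NP [Det a] [N balcony]]]]
[S [NP [NP [Det some] [N balcony]] [Conj or] [NP [NP [NP [Det some] [N balcony]] [Conj or] [NP [Det some] [N balcony]]] [Conj or] [NP [Det a] [N balcony]]]] [VP [V found] [NP [Det a] [N balcony]]]]
The trees differ in how a recursive rule is bracketed over the same span.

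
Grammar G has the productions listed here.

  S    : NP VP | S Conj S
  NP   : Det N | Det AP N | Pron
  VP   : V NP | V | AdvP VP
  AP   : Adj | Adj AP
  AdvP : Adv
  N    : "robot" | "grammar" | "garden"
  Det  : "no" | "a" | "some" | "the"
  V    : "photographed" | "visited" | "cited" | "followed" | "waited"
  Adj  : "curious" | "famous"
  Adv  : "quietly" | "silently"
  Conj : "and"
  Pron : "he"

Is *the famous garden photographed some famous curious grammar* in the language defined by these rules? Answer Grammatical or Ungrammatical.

[S [NP [Det the] [AP [Adj famous]] [N garden]] [VP [V photographed] [NP [Det some] [AP [Adj famous] [AP [Adj curious]]] [N grammar]]]]
The bracketing above is licensed at every node by one of the given productions, with S at the root.

Grammatical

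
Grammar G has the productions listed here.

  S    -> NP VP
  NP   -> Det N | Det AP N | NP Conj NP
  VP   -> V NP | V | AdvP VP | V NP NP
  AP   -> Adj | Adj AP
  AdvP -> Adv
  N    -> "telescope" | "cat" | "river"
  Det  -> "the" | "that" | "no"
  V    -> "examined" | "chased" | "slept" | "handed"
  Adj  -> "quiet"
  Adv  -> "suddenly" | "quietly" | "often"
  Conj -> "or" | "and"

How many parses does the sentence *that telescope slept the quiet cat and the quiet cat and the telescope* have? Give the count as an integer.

2

The two bracketings:
[S [NP [Det that] [N telescope]] [VP [V slept] [NP [NP [Det the] [AP [Adj quiet]] [N cat]] [Conj and] [NP [NP [Det the] [AP [Adj quiet]] [N cat]] [Conj and] [NP [Det the] [N telescope]]]]]]
[S [NP [Det that] [N telescope]] [VP [V slept] [NP [NP [NP [Det the] [AP [Adj quiet]] [N cat]] [Conj and] [NP [Det the] [AP [Adj quiet]] [N cat]]] [Conj and] [NP [Det the] [N telescope]]]]]
The trees differ in how a recursive rule is bracketed over the same span.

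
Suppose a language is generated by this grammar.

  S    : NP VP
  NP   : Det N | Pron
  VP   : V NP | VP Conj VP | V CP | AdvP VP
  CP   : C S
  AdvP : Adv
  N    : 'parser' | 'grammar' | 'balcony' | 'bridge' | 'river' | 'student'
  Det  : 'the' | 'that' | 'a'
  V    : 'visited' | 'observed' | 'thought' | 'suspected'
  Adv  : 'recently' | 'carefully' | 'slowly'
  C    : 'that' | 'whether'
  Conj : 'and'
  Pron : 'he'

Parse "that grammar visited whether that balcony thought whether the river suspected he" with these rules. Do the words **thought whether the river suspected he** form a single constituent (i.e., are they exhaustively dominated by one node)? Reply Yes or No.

[S [NP [Det that] [N grammar]] [VP [V visited] [CP [C whether] [S [NP [Det that] [N balcony]] [VP [V thought] [CP [C whether] [S [NP [Det the] [N river]] [VP [V suspected] [NP [Pron he]]]]]]]]]]
The words 'thought whether the river suspected he' are exhaustively dominated by a single VP node (built by VP → V CP), so they form a constituent.

Yes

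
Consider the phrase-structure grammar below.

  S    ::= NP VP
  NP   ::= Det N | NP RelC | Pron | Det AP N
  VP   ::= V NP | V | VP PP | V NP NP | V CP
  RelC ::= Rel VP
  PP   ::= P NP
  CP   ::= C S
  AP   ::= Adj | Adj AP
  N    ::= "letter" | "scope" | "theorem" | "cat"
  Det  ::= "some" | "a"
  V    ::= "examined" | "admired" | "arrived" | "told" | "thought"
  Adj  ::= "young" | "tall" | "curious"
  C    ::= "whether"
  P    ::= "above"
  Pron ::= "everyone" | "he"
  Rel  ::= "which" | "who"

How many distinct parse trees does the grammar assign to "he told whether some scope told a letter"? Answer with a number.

1

[S [NP [Pron he]] [VP [V told] [CP [C whether] [S [NP [Det some] [N scope]] [VP [V told] [NP [Det a] [N letter]]]]]]]
No rule offers an alternative attachment or grouping for any span, so this is the only derivation.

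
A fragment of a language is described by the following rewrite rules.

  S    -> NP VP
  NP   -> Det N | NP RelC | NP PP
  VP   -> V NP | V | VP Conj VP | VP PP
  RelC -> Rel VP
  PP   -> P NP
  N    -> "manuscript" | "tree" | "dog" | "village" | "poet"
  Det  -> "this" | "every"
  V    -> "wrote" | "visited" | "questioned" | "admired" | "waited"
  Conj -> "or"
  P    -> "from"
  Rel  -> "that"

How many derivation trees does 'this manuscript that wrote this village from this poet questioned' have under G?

3

Two of the 3 distinct bracketings:
[S [NP [NP [Det this] [N manuscript]] [RelC [Rel that] [VP [V wrote] [NP [NP [Det this] [N village]] [PP [P from] [NP [Det this] [N poet]]]]]]] [VP [V questioned]]]
[S [NP [NP [Det this] [N manuscript]] [RelC [Rel that] [VP [VP [V wrote] [NP [Det this] [N village]]] [PP [P from] [NP [Det this] [N poet]]]]]] [VP [V questioned]]]
The difference turns on whether NP → NP PP is used at the relevant span, versus an alternative expansion of NP.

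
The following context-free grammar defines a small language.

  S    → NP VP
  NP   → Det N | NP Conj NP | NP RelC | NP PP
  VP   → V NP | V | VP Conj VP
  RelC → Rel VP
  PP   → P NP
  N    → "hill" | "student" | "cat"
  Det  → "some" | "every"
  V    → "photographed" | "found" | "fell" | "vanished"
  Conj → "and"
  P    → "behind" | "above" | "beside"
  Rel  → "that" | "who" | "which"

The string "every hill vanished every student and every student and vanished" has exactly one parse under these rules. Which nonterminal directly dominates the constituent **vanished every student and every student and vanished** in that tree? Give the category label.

S

[S [NP [Det every] [N hill]] [VP [VP [V vanished] [NP [NP [Det every] [N student]] [Conj and] [NP [Det every] [N student]]]] [Conj and] [VP [V vanished]]]]
The span 'vanished every student and every student and vanished' is the VP node built by VP → VP Conj VP.
Its mother is the S built by S → NP VP.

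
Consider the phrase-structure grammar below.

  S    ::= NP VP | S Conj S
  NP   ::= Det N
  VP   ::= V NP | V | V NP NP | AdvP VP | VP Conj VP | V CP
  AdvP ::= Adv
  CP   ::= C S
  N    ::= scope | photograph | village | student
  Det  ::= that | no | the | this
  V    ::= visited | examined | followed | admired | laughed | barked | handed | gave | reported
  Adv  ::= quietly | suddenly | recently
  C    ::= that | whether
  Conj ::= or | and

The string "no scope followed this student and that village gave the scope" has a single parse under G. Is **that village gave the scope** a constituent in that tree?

[S [S [NP [Det no] [N scope]] [VP [V followed] [NP [Det this] [N student]]]] [Conj and] [S [NP [Det that] [N village]] [VP [V gave] [NP [Det the] [N scope]]]]]
The words 'that village gave the scope' are exhaustively dominated by a single S node (built by S → NP VP), so they form a constituent.

Yes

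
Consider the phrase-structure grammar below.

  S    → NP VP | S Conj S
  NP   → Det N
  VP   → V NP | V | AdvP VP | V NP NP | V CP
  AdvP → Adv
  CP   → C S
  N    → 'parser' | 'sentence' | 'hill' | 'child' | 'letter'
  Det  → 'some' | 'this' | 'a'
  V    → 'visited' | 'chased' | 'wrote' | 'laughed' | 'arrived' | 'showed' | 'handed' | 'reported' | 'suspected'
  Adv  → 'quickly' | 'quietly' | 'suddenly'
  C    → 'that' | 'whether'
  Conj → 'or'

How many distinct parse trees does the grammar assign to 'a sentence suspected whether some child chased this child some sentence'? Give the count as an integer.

[S [NP [Det a] [N sentence]] [VP [V suspected] [CP [C whether] [S [NP [Det some] [N child]] [VP [V chased] [NP [Det this] [N child]] [NP [Det some] [N sentence]]]]]]]
No rule offers an alternative attachment or grouping for any span, so this is the only derivation.

1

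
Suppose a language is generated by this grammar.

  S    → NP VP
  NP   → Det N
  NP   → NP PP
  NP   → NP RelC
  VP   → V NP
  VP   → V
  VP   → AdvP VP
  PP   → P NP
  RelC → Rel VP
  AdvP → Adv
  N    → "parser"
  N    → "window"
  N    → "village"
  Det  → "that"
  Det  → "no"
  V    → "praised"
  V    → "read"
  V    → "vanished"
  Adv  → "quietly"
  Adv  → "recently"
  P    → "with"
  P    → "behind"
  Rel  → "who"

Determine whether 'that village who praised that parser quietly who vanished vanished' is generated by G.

Ungrammatical

An Adv word can never sit immediately before a Rel word in any string this grammar generates, so the substring 'quietly who' rules out a derivation.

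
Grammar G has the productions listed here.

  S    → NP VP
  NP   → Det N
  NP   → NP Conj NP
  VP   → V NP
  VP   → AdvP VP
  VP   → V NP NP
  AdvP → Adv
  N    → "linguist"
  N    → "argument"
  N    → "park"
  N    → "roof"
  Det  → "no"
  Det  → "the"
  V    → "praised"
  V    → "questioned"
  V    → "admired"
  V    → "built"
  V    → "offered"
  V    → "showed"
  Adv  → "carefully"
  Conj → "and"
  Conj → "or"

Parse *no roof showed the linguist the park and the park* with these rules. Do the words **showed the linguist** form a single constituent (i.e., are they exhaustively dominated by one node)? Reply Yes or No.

No

[S [NP [Det no] [N roof]] [VP [V showed] [NP [Det the] [N linguist]] [NP [NP [Det the] [N park]] [Conj and] [NP [Det the] [N park]]]]]
The smallest constituent containing 'showed the linguist' is the VP spanning 'showed the linguist the park and the park'; no single node in the tree dominates exactly the given words.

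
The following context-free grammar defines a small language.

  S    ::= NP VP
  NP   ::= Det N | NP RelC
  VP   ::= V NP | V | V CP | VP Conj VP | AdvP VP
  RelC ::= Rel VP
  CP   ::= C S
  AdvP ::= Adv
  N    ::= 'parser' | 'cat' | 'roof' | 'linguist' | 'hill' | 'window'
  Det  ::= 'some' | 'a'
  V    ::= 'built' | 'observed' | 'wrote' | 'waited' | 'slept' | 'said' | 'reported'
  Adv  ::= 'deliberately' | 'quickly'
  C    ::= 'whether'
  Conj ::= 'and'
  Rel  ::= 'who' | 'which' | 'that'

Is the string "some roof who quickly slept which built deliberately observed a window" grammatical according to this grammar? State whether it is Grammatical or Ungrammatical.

S
  NP
    NP
      NP
        Det: some
        N: roof
      RelC
        Rel: who
        VP
          AdvP
            Adv: quickly
          VP
            V: slept
    RelC
      Rel: which
      VP
        V: built
  VP
    AdvP
      Adv: deliberately
    VP
      V: observed
      NP
        Det: a
        N: window
Each bracket corresponds to one application of a listed rule, so the string is derivable from S.

Grammatical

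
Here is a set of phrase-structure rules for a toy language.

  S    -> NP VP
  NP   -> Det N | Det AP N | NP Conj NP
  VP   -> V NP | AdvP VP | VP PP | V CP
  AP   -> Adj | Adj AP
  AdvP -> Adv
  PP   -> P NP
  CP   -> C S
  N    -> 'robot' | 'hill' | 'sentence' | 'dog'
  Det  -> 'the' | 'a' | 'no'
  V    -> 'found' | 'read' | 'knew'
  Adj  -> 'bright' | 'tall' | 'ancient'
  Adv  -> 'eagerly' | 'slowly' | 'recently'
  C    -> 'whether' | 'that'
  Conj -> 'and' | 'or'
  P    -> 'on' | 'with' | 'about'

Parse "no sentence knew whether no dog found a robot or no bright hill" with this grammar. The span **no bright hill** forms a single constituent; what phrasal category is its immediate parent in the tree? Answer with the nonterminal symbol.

NP

[S [NP [Det no] [N sentence]] [VP [V knew] [CP [C whether] [S [NP [Det no] [N dog]] [VP [V found] [NP [NP [Det a] [N robot]] [Conj or] [NP [Det no] [AP [Adj bright]] [N hill]]]]]]]]
The span 'no bright hill' is the NP node built by NP → Det AP N.
Its mother is the NP built by NP → NP Conj NP.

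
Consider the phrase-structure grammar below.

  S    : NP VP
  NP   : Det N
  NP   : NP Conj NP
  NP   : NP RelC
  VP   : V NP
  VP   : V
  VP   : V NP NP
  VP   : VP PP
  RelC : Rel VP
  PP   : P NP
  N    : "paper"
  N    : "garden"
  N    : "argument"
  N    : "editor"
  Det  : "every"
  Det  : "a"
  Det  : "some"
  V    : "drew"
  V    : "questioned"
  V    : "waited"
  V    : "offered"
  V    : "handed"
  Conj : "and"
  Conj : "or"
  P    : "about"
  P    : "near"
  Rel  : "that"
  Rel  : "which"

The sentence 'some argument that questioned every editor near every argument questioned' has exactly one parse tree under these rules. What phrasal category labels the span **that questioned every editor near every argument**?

[S [NP [NP [Det some] [N argument]] [RelC [Rel that] [VP [VP [V questioned] [NP [Det every] [N editor]]] [PP [P near] [NP [Det every] [N argument]]]]]] [VP [V questioned]]]
The span 'that questioned every editor near every argument' is the RelC node built by RelC → Rel VP.

RelC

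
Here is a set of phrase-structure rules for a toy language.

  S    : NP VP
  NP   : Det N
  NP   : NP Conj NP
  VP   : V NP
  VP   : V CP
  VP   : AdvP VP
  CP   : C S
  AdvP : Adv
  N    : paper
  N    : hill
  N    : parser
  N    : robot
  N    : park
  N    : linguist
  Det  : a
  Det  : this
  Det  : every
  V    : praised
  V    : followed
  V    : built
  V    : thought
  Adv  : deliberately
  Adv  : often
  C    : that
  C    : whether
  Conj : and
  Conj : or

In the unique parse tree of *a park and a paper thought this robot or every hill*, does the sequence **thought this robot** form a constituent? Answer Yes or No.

No

[S [NP [NP [Det a] [N park]] [Conj and] [NP [Det a] [N paper]]] [VP [V thought] [NP [NP [Det this] [N robot]] [Conj or] [NP [Det every] [N hill]]]]]
The smallest constituent containing 'thought this robot' is the VP spanning 'thought this robot or every hill'; no single node in the tree dominates exactly the given words.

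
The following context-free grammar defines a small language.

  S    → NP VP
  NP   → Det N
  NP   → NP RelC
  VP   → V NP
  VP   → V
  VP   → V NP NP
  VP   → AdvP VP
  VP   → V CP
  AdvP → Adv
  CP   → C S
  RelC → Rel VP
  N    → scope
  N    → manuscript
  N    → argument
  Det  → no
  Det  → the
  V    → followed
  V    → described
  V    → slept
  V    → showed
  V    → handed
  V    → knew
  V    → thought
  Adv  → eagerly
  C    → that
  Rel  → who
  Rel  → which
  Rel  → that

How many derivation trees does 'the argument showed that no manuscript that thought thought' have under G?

[S [NP [Det the] [N argument]] [VP [V showed] [CP [C that] [S [NP [NP [Det no] [N manuscript]] [RelC [Rel that] [VP [V thought]]]] [VP [V thought]]]]]]
No rule offers an alternative attachment or grouping for any span, so this is the only derivation.

1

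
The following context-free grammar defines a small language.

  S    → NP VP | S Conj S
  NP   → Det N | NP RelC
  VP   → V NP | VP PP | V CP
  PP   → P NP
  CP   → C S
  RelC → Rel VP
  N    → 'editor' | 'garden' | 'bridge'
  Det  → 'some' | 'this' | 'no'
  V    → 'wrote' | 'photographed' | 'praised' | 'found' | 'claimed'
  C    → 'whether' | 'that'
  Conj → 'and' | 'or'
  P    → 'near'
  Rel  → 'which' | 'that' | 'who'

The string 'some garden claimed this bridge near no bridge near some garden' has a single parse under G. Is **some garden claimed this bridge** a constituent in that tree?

No

[S [NP [Det some] [N garden]] [VP [VP [VP [V claimed] [NP [Det this] [N bridge]]] [PP [P near] [NP [Det no] [N bridge]]]] [PP [P near] [NP [Det some] [N garden]]]]]
The smallest constituent containing 'some garden claimed this bridge' is the S spanning 'some garden claimed this bridge near no bridge near some garden'; no single node in the tree dominates exactly the given words.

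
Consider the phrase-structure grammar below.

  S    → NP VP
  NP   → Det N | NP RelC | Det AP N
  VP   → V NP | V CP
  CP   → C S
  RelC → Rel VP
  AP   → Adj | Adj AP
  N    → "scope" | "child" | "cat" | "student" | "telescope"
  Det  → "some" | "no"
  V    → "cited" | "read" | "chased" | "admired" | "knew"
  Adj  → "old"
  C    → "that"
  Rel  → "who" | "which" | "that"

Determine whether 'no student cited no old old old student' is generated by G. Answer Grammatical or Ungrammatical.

Grammatical

S
  NP
    Det: no
    N: student
  VP
    V: cited
    NP
      Det: no
      AP
        Adj: old
        AP
          Adj: old
          AP
            Adj: old
      N: student
Each bracket corresponds to one application of a listed rule, so the string is derivable from S.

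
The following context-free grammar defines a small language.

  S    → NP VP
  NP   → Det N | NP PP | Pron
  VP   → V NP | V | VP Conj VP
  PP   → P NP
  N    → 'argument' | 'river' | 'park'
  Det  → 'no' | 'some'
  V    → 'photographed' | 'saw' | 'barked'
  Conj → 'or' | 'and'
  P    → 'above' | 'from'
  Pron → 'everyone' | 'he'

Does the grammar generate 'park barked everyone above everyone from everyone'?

For S → NP VP, no prefix of the string parses as an NP.

Ungrammatical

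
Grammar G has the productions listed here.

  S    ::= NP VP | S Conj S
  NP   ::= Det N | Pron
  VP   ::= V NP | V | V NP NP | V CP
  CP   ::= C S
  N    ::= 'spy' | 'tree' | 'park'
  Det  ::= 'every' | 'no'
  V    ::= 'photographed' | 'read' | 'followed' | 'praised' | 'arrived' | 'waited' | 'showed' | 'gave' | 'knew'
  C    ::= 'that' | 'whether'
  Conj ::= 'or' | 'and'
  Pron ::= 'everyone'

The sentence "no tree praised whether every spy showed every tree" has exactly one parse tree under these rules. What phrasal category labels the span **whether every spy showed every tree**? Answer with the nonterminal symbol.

CP

S
  NP
    Det: no
    N: tree
  VP
    V: praised
    CP
      C: whether
      S
        NP
          Det: every
          N: spy
        VP
          V: showed
          NP
            Det: every
            N: tree
The span 'whether every spy showed every tree' is the CP node built by CP → C S.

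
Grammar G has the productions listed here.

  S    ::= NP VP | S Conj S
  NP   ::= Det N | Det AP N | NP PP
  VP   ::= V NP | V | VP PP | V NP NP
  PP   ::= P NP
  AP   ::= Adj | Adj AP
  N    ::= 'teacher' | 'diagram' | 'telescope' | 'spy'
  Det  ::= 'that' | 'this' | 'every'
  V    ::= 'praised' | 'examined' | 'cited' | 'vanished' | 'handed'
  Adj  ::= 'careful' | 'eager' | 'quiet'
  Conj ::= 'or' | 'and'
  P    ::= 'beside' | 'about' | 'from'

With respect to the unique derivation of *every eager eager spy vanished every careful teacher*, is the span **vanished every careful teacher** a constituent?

Yes

[S [NP [Det every] [AP [Adj eager] [AP [Adj eager]]] [N spy]] [VP [V vanished] [NP [Det every] [AP [Adj careful]] [N teacher]]]]
The words 'vanished every careful teacher' are exhaustively dominated by a single VP node (built by VP → V NP), so they form a constituent.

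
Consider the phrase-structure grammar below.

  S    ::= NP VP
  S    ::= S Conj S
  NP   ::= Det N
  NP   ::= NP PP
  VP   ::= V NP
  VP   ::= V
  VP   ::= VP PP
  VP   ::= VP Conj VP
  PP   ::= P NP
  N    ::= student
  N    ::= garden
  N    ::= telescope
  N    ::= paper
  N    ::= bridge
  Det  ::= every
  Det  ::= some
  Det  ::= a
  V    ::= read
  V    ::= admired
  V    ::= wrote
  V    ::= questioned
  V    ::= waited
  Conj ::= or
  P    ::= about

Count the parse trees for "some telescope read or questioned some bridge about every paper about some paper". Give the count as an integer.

Two of the 9 distinct bracketings:
[S [NP [Det some] [N telescope]] [VP [VP [VP [V read]] [Conj or] [VP [V questioned] [NP [Det some] [N bridge]]]] [PP [P about] [NP [NP [Det every] [N paper]] [PP [P about] [NP [Det some] [N paper]]]]]]]
[S [NP [Det some] [N telescope]] [VP [VP [VP [VP [V read]] [Conj or] [VP [V questioned] [NP [Det some] [N bridge]]]] [PP [P about] [NP [Det every] [N paper]]]] [PP [P about] [NP [Det some] [N paper]]]]]
The difference turns on whether NP → NP PP is used at the relevant span, versus an alternative expansion of NP.

9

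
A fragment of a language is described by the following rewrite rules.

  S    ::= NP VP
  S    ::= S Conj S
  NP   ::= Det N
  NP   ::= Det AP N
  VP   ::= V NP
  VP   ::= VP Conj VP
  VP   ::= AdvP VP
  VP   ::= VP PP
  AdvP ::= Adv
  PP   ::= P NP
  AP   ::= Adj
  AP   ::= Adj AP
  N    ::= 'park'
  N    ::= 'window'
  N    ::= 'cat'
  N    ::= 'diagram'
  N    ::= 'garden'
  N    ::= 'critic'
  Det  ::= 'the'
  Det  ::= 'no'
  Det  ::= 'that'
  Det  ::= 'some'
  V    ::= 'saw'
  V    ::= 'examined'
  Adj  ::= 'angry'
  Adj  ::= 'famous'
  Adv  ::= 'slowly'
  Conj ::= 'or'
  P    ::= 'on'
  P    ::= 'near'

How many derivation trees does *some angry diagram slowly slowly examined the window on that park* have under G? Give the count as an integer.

3

Two of the 3 distinct bracketings:
[S [NP [Det some] [AP [Adj angry]] [N diagram]] [VP [AdvP [Adv slowly]] [VP [AdvP [Adv slowly]] [VP [VP [V examined] [NP [Det the] [N window]]] [PP [P on] [NP [Det that] [N park]]]]]]]
[S [NP [Det some] [AP [Adj angry]] [N diagram]] [VP [AdvP [Adv slowly]] [VP [VP [AdvP [Adv slowly]] [VP [V examined] [NP [Det the] [N window]]]] [PP [P on] [NP [Det that] [N park]]]]]]
The trees differ in how a recursive rule is bracketed over the same span.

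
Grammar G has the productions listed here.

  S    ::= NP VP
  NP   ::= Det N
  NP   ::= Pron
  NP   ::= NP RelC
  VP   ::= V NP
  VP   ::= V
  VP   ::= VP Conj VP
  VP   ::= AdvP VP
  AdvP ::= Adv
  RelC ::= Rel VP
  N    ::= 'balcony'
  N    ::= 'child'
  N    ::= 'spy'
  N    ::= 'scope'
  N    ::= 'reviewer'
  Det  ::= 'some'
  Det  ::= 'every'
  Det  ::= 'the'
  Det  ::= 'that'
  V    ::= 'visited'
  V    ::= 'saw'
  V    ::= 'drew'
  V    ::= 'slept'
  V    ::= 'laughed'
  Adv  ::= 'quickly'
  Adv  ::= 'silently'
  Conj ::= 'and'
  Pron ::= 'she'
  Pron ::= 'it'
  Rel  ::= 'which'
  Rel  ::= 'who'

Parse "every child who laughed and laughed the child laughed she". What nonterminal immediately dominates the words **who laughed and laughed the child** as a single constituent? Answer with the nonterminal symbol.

[S [NP [NP [Det every] [N child]] [RelC [Rel who] [VP [VP [V laughed]] [Conj and] [VP [V laughed] [NP [Det the] [N child]]]]]] [VP [V laughed] [NP [Pron she]]]]
The span 'who laughed and laughed the child' is the RelC node built by RelC → Rel VP.

RelC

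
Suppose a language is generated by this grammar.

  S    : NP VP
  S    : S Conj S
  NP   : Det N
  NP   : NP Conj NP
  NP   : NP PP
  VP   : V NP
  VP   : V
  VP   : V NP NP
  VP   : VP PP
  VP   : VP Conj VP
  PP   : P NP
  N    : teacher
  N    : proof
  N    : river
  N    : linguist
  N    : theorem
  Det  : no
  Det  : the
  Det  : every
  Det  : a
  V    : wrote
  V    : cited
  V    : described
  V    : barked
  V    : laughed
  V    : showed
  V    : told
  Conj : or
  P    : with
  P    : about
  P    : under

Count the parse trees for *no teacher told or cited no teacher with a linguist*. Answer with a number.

Two of the 3 distinct bracketings:
[S [NP [Det no] [N teacher]] [VP [VP [VP [V told]] [Conj or] [VP [V cited] [NP [Det no] [N teacher]]]] [PP [P with] [NP [Det a] [N linguist]]]]]
[S [NP [Det no] [N teacher]] [VP [VP [V told]] [Conj or] [VP [V cited] [NP [NP [Det no] [N teacher]] [PP [P with] [NP [Det a] [N linguist]]]]]]]
The difference turns on whether NP → NP PP is used at the relevant span, versus an alternative expansion of NP.

3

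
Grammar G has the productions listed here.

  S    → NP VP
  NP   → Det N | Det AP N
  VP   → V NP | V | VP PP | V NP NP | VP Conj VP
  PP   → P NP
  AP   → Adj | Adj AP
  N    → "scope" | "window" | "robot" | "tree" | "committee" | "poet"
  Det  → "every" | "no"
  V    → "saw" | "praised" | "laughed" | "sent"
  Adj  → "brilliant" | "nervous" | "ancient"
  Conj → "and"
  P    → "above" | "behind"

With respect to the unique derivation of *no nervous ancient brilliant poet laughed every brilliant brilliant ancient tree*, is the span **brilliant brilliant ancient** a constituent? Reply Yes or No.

[S [NP [Det no] [AP [Adj nervous] [AP [Adj ancient] [AP [Adj brilliant]]]] [N poet]] [VP [V laughed] [NP [Det every] [AP [Adj brilliant] [AP [Adj brilliant] [AP [Adj ancient]]]] [N tree]]]]
The words 'brilliant brilliant ancient' are exhaustively dominated by a single AP node (built by AP → Adj AP), so they form a constituent.

Yes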